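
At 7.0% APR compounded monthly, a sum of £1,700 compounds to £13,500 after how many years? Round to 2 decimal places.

Periodic rate i = 0.07/12 = 0.00583333.
(1+i)^n = 13500/1700 = 7.94118, so n = ln 7.94118 / ln 1.00583 = 356.2456 months
= 356.2456/12 years

29.69 years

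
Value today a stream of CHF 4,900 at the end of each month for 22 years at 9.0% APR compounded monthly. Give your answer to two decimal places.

CHF 562,459.19

Periodic rate i = 0.09/12 = 0.0075; n = 22 × 12 = 264 periods.
PV = PMT · [1 − (1+i)^(−n)] / i = 4900 · 114.787589 = 562,459.1866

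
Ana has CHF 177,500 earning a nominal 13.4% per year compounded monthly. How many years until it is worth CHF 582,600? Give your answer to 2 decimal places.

Periodic rate i = 0.134/12 = 0.0111667.
n = ln(582600/177500) / ln(1+0.0111667) = ln(3.28225) / 0.011105 = 107.0287 months
= 107.0287/12 years

8.92 years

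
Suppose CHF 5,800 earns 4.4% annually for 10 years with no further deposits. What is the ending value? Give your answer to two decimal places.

FV = PV·(1+i)^n = 5,800 × 1.538172 = 8,921.3994

CHF 8,921.40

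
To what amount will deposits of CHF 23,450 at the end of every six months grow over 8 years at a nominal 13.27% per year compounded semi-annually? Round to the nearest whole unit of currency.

i = 0.1327/2 = 0.06635 per half-year; n = 8·2 = 16.
FV = PMT · [(1+i)^n − 1] / i = 23450 · 27.054916 = 634,437.7912

CHF 634,438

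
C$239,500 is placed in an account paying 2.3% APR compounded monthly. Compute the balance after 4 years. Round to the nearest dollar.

Periodic rate i = 0.023/12 = 0.00191667; n = 4 × 12 = 48 periods.
FV = PV·(1+i)^n = 239,500 × 1.096268 = 262,556.2547

C$262,556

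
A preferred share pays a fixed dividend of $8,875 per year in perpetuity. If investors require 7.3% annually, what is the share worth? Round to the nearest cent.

PV = PMT / i = 8875 / 0.073 = 121,575.3425

$121,575.34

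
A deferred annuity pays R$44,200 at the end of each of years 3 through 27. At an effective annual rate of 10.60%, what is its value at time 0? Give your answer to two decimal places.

R$313,421.90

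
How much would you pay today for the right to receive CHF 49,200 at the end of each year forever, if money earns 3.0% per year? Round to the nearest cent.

PV = C/r = 49200/0.03 = 1,640,000.0000

CHF 1,640,000.00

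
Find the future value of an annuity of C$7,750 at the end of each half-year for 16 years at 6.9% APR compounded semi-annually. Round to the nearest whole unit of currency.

C$440,419

With 2 periods per year: i = 0.0345, n = 32.
FV = 7750 × [(1+0.0345)^32 − 1] / 0.0345 = 7750 × 56.828216 = 440,418.6734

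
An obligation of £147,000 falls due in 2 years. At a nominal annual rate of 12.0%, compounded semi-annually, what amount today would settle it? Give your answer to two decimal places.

£116,437.77

Periodic rate i = 0.12/2 = 0.06; n = 2 × 2 = 4 periods.
PV = 147,000 / (1 + 0.06)^4 = 147,000 / 1.262477 = 116,437.7685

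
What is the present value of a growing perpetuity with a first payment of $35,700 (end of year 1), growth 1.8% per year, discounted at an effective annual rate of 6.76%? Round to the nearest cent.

$719,758.06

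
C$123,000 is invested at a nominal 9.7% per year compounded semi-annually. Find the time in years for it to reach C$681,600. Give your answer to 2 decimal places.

Periodic rate i = 0.097/2 = 0.0485.
n = ln(681600/123000) / ln(1+0.0485) = ln(5.54146) / 0.047361 = 36.1537 half-years
= 36.1537/2 years

18.08 years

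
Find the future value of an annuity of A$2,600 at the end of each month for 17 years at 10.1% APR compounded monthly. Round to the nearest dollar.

A$1,398,729

With 12 periods per year: i = 0.00841667, n = 204.
FV = 2600 × [(1+0.00841667)^204 − 1] / 0.00841667 = 2600 × 537.972642 = 1,398,728.8687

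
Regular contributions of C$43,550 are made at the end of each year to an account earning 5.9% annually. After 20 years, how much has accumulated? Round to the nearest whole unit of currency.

Accumulation factor s(20|0.059) = 36.392589; FV = 43550 × 36.392589 = 1,584,897.2496

C$1,584,897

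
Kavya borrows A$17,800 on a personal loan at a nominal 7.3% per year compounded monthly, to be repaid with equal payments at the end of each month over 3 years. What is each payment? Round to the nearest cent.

i = 0.073/12 = 0.00608333 per month; n = 3·12 = 36.
PMT = 17800 / ( [1 − (1+0.00608333)^(−36)] / 0.00608333 ) = 17800 / 32.243039 = 552.0571

A$552.06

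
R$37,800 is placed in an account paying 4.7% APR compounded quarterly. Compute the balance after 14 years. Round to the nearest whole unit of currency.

R$72,710

With 4 periods per year: i = 0.01175, n = 56.
FV = 37,800 × (1 + 0.01175)^56 = 72,709.5960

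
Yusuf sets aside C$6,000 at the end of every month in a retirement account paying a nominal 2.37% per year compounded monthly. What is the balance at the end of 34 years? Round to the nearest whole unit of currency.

i = 0.0237/12 = 0.001975 per month; n = 34·12 = 408.
FV = PMT · [(1+i)^n − 1] / i = 6000 · 626.181466 = 3,757,088.7952

C$3,757,089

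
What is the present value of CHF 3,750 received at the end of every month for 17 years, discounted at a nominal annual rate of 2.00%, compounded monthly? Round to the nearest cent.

CHF 648,063.46

Periodic rate i = 0.02/12 = 0.00166667; n = 17 × 12 = 204 periods.
Annuity factor a(204|0.00166667) = 172.816923; PV = 3750 × 172.816923 = 648,063.4596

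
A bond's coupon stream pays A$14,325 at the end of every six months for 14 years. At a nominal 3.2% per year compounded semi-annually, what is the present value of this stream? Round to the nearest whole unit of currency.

i = 0.032/2 = 0.016 per half-year; n = 14·2 = 28.
PV = 14325 × [1 − (1+0.016)^(−28)] / 0.016 = 14325 × 22.426600 = 321,261.0405

A$321,261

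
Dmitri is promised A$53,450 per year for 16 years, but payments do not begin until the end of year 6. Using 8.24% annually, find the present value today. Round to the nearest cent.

A$313,605.79

PV at t=5 (ordinary 16-year annuity): 53450 × a(16|0.0824) = 53450 × 8.717165 = 465,932.4793
PV₀ = 465,932.4793 / (1+0.0824)^5 = 465,932.4793 / 1.485727 = 313,605.7865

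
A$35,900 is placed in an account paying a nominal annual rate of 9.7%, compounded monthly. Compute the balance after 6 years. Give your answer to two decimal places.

Periodic rate i = 0.097/12 = 0.00808333; n = 6 × 12 = 72 periods.
FV = PV·(1+i)^n = 35,900 × 1.785432 = 64,097.0054

A$64,097.01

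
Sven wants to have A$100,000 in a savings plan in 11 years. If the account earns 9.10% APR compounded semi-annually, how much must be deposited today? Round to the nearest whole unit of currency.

A$37,573

Periodic rate i = 0.091/2 = 0.0455; n = 11 × 2 = 22 periods.
PV = 100,000 / (1 + 0.0455)^22 = 100,000 / 2.661514 = 37,572.5943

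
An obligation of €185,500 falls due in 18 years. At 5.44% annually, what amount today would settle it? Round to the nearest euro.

PV = 185,500 / (1 + 0.0544)^18 = 185,500 / 2.594760 = 71,490.2414

€71,490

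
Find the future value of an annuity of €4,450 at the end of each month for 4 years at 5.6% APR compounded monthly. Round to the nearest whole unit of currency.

€238,793

With 12 periods per year: i = 0.00466667, n = 48.
Accumulation factor s(48|0.00466667) = 53.661284; FV = 4450 × 53.661284 = 238,792.7119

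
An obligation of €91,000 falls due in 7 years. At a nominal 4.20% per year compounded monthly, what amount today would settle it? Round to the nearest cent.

€67,854.98

With 12 periods per year: i = 0.0035, n = 84.
PV = 91,000 / (1 + 0.0035)^84 = 91,000 / 1.341095 = 67,854.9819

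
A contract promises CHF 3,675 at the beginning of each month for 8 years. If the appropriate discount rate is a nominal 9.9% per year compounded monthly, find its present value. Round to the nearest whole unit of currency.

Periodic rate i = 0.099/12 = 0.00825; n = 8 × 12 = 96 periods.
Annuity factor a(96|0.00825) × (1+i) = 66.677459; PV = 3675 × 66.677459 = 245,039.6608
(annuity-due: payments at period start, so ×(1+i).)

CHF 245,040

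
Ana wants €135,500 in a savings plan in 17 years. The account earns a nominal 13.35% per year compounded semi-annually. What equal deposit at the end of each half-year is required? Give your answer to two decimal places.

€1,130.91

Periodic rate i = 0.1335/2 = 0.06675; n = 17 × 2 = 34 periods.
FV-annuity factor = 119.815309; PMT = 135500 / 119.815309 = 1,130.9072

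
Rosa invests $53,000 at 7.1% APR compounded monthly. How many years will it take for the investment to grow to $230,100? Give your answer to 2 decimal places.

20.74 years

Periodic rate i = 0.071/12 = 0.00591667.
n = ln(230100/53000) / ln(1+0.00591667) = ln(4.34151) / 0.005899 = 248.8836 months
= 248.8836/12 years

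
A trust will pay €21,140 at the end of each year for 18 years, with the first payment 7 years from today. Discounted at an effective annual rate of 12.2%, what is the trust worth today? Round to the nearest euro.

Value one period before first payment (t=6): 21140 × [1 − (1+0.122)^(−18)] / 0.122 = 21140 × 7.164510 = 151,457.7348
PV₀ = 151,457.7348 / (1+0.122)^6 = 151,457.7348 / 1.995065 = 75,916.1746

€75,916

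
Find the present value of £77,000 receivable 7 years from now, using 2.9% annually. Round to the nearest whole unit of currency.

£63,035

PV = FV·(1+i)^(−n) = 77,000 × 0.818639 = 63,035.1952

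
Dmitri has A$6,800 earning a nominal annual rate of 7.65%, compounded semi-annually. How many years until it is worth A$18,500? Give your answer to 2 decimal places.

Periodic rate i = 0.0765/2 = 0.03825.
n = ln(18500/6800) / ln(1+0.03825) = ln(2.72059) / 0.037537 = 26.6633 half-years
= 26.6633/2 years

13.33 years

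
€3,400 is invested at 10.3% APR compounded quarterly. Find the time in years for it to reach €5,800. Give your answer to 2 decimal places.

Periodic rate i = 0.103/4 = 0.02575.
n = ln(5800/3400) / ln(1+0.02575) = ln(1.70588) / 0.025424 = 21.0070 quarters
= 21.0070/4 years

5.25 years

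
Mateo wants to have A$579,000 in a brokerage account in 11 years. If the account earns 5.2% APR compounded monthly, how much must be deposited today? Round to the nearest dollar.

i = 0.052/12 = 0.00433333 per month; n = 11·12 = 132.
PV = FV·(1+i)^(−n) = 579,000 × 0.565093 = 327,189.0840

A$327,189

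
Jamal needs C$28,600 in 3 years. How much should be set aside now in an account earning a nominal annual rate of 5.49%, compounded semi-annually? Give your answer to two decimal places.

C$24,310.95

Periodic rate i = 0.0549/2 = 0.02745; n = 3 × 2 = 6 periods.
PV = FV·(1+i)^(−n) = 28,600 × 0.850033 = 24,310.9458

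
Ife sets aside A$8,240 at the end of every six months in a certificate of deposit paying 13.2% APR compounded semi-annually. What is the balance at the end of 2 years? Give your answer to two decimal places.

i = 0.132/2 = 0.066 per half-year; n = 2·2 = 4.
FV = 8240 × [(1+0.066)^4 − 1] / 0.066 = 8240 × 4.413711 = 36,368.9827

A$36,368.98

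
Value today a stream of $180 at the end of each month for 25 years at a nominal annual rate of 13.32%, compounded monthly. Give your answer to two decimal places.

$15,625.04

With 12 periods per year: i = 0.0111, n = 300.
PV = 180 × [1 − (1+0.0111)^(−300)] / 0.0111 = 180 × 86.805782 = 15,625.0407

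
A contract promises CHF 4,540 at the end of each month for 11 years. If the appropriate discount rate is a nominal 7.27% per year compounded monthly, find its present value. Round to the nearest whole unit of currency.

CHF 411,748

i = 0.0727/12 = 0.00605833 per month; n = 11·12 = 132.
PV = 4540 × [1 − (1+0.00605833)^(−132)] / 0.00605833 = 4540 × 90.693341 = 411,747.7699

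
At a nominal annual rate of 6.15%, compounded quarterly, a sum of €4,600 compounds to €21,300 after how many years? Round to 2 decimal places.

Periodic rate i = 0.0615/4 = 0.015375.
(1+i)^n = 21300/4600 = 4.63043, so n = ln 4.63043 / ln 1.01537 = 100.4490 quarters
= 100.4490/4 years

25.11 years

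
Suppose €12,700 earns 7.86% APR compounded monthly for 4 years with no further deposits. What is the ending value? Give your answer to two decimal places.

i = 0.0786/12 = 0.00655 per month; n = 4·12 = 48.
FV = PV·(1+i)^n = 12,700 × 1.368034 = 17,374.0343

€17,374.03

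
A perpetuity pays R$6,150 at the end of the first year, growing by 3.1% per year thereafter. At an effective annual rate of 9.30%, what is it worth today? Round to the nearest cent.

R$99,193.55

PV = PMT / (i − g) = 6150 / (0.093 − 0.031) = 6150 / 0.062000 = 99,193.5484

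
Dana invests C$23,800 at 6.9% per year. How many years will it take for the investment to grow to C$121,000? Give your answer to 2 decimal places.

n = ln(121000/23800) / ln(1+0.069) = ln(5.08403) / 0.066724 = 24.3708 years

24.37 years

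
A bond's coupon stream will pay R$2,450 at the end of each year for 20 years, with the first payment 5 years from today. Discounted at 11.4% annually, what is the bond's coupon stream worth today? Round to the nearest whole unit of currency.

R$12,344

Value one period before first payment (t=4): 2450 × [1 − (1+0.114)^(−20)] / 0.114 = 2450 × 7.759438 = 19,010.6242
Discount back 4 years: 19,010.6242 × (1+0.114)^(−4) = 19,010.6242 × 0.649321 = 12,343.9915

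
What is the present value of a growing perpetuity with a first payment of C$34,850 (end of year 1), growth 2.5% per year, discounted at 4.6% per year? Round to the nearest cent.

C$1,659,523.81

PV = D₁/(r − g) = 34850/(0.046 − 0.025) = 1,659,523.8095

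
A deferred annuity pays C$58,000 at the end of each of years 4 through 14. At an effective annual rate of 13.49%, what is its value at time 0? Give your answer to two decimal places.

PV at t=3 (ordinary 11-year annuity): 58000 × a(11|0.1349) = 58000 × 5.570199 = 323,071.5446
Discount back 3 years: 323,071.5446 × (1+0.1349)^(−3) = 323,071.5446 × 0.684112 = 221,017.1223

C$221,017.12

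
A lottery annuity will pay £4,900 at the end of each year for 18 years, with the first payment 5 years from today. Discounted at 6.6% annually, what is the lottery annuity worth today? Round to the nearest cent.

£39,297.36

PV at t=4 (ordinary 18-year annuity): 4900 × a(18|0.066) = 4900 × 10.356098 = 50,744.8809
Discount back 4 years: 50,744.8809 × (1+0.066)^(−4) = 50,744.8809 × 0.774410 = 39,297.3639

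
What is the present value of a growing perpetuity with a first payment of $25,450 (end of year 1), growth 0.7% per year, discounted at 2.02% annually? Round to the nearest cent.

$1,928,030.30

PV = PMT / (i − g) = 25450 / (0.0202 − 0.007) = 25450 / 0.013200 = 1,928,030.3030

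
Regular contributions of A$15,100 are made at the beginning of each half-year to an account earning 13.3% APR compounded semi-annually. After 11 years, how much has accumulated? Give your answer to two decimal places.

A$756,118.55

Periodic rate i = 0.133/2 = 0.0665; n = 11 × 2 = 22 periods.
FV = PMT · [(1+i)^n − 1] / i × (1+i) = 15100 · 50.074076 = 756,118.5526
Payments are at the start of each period, so multiply by (1+i).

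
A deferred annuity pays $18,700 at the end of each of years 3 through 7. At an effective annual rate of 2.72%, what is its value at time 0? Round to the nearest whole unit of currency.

Value one period before first payment (t=2): 18700 × [1 − (1+0.0272)^(−5)] / 0.0272 = 18700 × 4.616552 = 86,329.5171
PV₀ = 86,329.5171 / (1+0.0272)^2 = 86,329.5171 / 1.055140 = 81,818.0812

$81,818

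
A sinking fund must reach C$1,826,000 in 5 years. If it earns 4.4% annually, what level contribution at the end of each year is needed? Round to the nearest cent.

C$334,445.12

FV-annuity factor = 5.459790; PMT = 1.826e+06 / 5.459790 = 334,445.1180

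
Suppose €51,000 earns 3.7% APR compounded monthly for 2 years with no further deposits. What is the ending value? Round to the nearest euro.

€54,911

i = 0.037/12 = 0.00308333 per month; n = 2·12 = 24.
51,000 × (1+0.00308333)^24 = 51,000 × 1.076684 = 54,910.8952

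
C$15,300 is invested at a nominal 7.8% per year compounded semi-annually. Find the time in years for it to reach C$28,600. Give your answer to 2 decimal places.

8.18 years

Periodic rate i = 0.078/2 = 0.039.
n = ln(28600/15300) / ln(1+0.039) = ln(1.86928) / 0.038259 = 16.3506 half-years
= 16.3506/2 years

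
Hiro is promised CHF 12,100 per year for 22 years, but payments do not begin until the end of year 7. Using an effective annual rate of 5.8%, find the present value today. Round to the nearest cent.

Value one period before first payment (t=6): 12100 × [1 − (1+0.058)^(−22)] / 0.058 = 12100 × 12.253829 = 148,271.3271
Discount back 6 years: 148,271.3271 × (1+0.058)^(−6) = 148,271.3271 × 0.712994 = 105,716.5955

CHF 105,716.60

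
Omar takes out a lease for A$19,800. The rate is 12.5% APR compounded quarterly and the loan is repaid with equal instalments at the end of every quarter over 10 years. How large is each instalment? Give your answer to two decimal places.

With 4 periods per year: i = 0.03125, n = 40.
PMT = 19800 / ( [1 − (1+0.03125)^(−40)] / 0.03125 ) = 19800 / 22.654737 = 873.9894

A$873.99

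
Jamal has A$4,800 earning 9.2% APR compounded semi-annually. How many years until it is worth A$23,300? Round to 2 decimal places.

17.56 years

Periodic rate i = 0.092/2 = 0.046.
(1+i)^n = 23300/4800 = 4.85417, so n = ln 4.85417 / ln 1.046 = 35.1283 half-years
= 35.1283/2 years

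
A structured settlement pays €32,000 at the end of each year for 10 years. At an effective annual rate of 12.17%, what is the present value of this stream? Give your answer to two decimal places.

€179,555.84

PV = 32000 × [1 − (1+0.1217)^(−10)] / 0.1217 = 32000 × 5.611120 = 179,555.8403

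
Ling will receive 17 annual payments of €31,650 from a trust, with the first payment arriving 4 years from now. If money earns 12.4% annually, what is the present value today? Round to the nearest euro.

€155,104

PV at t=3 (ordinary 17-year annuity): 31650 × a(17|0.124) = 31650 × 6.959036 = 220,253.4827
Discount back 3 years: 220,253.4827 × (1+0.124)^(−3) = 220,253.4827 × 0.704208 = 155,104.3045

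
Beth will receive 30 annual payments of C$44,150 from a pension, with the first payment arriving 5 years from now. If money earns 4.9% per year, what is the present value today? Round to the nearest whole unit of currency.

PV at t=4 (ordinary 30-year annuity): 44150 × a(30|0.049) = 44150 × 15.549249 = 686,499.3245
PV₀ = 686,499.3245 / (1+0.049)^4 = 686,499.3245 / 1.210882 = 566,941.3865

C$566,941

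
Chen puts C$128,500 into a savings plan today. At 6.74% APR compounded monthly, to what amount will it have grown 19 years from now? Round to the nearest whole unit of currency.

i = 0.0674/12 = 0.00561667 per month; n = 19·12 = 228.
128,500 × (1+0.00561667)^228 = 128,500 × 3.585927 = 460,791.6380

C$460,792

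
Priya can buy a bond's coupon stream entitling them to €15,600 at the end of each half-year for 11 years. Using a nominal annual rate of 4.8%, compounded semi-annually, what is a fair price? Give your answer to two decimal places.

Periodic rate i = 0.048/2 = 0.024; n = 11 × 2 = 22 periods.
PV = 15600 × [1 − (1+0.024)^(−22)] / 0.024 = 15600 × 16.938626 = 264,242.5603

€264,242.56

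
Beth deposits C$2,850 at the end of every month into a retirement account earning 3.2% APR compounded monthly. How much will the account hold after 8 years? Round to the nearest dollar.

C$311,340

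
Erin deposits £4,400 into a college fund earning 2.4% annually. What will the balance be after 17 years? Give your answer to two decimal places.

FV = 4,400 × (1 + 0.024)^17 = 6,584.9418

£6,584.94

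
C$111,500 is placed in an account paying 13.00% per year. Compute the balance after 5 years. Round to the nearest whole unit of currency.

C$205,432

111,500 × (1+0.13)^5 = 111,500 × 1.842435 = 205,431.5225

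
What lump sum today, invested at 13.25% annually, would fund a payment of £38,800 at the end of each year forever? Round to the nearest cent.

PV = PMT / i = 38800 / 0.1325 = 292,830.1887

£292,830.19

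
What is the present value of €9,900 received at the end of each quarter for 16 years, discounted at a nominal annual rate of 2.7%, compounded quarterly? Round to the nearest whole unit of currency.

With 4 periods per year: i = 0.00675, n = 64.
Annuity factor a(64|0.00675) = 51.829278; PV = 9900 × 51.829278 = 513,109.8571

€513,110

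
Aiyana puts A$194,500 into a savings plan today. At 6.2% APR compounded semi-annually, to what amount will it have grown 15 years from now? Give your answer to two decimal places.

i = 0.062/2 = 0.031 per half-year; n = 15·2 = 30.
FV = 194,500 × (1 + 0.031)^30 = 486,048.4519

A$486,048.45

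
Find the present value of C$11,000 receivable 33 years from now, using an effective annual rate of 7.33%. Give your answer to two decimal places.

PV = 11,000 / (1 + 0.0733)^33 = 11,000 / 10.322794 = 1,065.6030

C$1,065.60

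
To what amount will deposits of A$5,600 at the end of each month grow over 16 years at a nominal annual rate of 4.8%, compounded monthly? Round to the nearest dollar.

i = 0.048/12 = 0.004 per month; n = 16·12 = 192.
FV = 5600 × [(1+0.004)^192 − 1] / 0.004 = 5600 × 288.037899 = 1,613,012.2335

A$1,613,012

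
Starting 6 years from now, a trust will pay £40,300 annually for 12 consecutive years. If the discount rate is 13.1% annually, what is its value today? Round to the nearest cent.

PV at t=5 (ordinary 12-year annuity): 40300 × a(12|0.131) = 40300 × 5.891069 = 237,410.0845
PV₀ = 237,410.0845 / (1+0.131)^5 = 237,410.0845 / 1.850602 = 128,288.0306

£128,288.03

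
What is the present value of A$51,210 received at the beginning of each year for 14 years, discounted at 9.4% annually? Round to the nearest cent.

Annuity factor a(14|0.094) × (1+i) = 8.329677; PV = 51210 × 8.329677 = 426,562.7766
(annuity-due: payments at period start, so ×(1+i).)

A$426,562.78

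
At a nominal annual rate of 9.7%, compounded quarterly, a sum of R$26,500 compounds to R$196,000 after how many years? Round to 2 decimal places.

20.88 years

Periodic rate i = 0.097/4 = 0.02425.
(1+i)^n = 196000/26500 = 7.39623, so n = ln 7.39623 / ln 1.02425 = 83.5107 quarters
= 83.5107/4 years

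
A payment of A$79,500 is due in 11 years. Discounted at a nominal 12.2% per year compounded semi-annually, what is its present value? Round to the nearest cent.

With 2 periods per year: i = 0.061, n = 22.
PV = 79,500 / (1 + 0.061)^22 = 79,500 / 3.679073 = 21,608.7021

A$21,608.70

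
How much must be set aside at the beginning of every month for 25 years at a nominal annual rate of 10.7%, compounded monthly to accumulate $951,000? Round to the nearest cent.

$629.98

Periodic rate i = 0.107/12 = 0.00891667; n = 25 × 12 = 300 periods.
PMT = 951000 / ( [(1+0.00891667)^300 − 1] / 0.00891667 × (1+i) ) = 951000 / 1509.563313 = 629.9835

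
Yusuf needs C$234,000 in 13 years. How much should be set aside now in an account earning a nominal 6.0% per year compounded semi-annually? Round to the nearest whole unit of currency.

i = 0.06/2 = 0.03 per half-year; n = 13·2 = 26.
PV = FV·(1+i)^(−n) = 234,000 × 0.463695 = 108,504.5662

C$108,505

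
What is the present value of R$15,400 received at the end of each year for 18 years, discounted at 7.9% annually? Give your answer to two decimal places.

PV = 15400 × [1 − (1+0.079)^(−18)] / 0.079 = 15400 × 9.437256 = 145,333.7452

R$145,333.75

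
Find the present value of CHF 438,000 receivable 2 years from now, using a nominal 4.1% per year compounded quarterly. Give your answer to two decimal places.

With 4 periods per year: i = 0.01025, n = 8.
Discount factor = (1+0.01025)^(−8) = 0.921657; PV = 438,000 × 0.921657 = 403,685.5812

CHF 403,685.58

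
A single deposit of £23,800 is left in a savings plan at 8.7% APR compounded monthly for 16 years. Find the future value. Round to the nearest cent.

Periodic rate i = 0.087/12 = 0.00725; n = 16 × 12 = 192 periods.
FV = PV·(1+i)^n = 23,800 × 4.002737 = 95,265.1292

£95,265.13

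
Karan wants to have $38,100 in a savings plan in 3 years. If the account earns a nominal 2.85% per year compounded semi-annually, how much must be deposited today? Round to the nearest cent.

$34,998.94

With 2 periods per year: i = 0.01425, n = 6.
PV = FV·(1+i)^(−n) = 38,100 × 0.918607 = 34,998.9389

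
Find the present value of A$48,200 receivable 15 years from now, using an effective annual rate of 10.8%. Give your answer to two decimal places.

PV = FV·(1+i)^(−n) = 48,200 × 0.214735 = 10,350.2451

A$10,350.25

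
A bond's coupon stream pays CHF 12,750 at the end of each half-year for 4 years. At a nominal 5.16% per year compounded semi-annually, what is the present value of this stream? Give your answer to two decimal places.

CHF 91,108.21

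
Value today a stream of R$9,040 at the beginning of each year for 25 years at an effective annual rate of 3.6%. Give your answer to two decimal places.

PV = PMT · [1 − (1+i)^(−n)] / i × (1+i) = 9040 · 16.891021 = 152,694.8316
Payments are at the start of each period, so multiply by (1+i).

R$152,694.83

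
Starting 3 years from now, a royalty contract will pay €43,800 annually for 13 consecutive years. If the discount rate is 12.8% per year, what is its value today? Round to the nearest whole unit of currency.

Value one period before first payment (t=2): 43800 × [1 − (1+0.128)^(−13)] / 0.128 = 43800 × 6.180306 = 270,697.4097
Discount back 2 years: 270,697.4097 × (1+0.128)^(−2) = 270,697.4097 × 0.785926 = 212,748.2032

€212,748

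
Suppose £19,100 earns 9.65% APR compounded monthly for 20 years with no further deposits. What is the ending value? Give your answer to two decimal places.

£130,577.83

i = 0.0965/12 = 0.00804167 per month; n = 20·12 = 240.
FV = PV·(1+i)^n = 19,100 × 6.836536 = 130,577.8343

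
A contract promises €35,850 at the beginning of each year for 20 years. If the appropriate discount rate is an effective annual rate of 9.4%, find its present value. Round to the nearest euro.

€348,045

Annuity factor a(20|0.094) × (1+i) = 9.708361; PV = 35850 × 9.708361 = 348,044.7538
(annuity-due: payments at period start, so ×(1+i).)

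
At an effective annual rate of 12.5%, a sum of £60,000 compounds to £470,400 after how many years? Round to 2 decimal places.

17.48 years

n = ln(470400/60000) / ln(1+0.125) = ln(7.84000) / 0.117783 = 17.4833 years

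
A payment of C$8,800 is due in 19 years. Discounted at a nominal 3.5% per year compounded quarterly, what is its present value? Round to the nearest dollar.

Periodic rate i = 0.035/4 = 0.00875; n = 19 × 4 = 76 periods.
Discount factor = (1+0.00875)^(−76) = 0.515763; PV = 8,800 × 0.515763 = 4,538.7164

C$4,539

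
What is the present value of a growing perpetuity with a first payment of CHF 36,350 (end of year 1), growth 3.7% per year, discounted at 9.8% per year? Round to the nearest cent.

CHF 595,901.64

PV = PMT / (i − g) = 36350 / (0.098 − 0.037) = 36350 / 0.061000 = 595,901.6393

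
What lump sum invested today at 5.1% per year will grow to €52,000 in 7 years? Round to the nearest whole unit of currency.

€36,710

PV = FV·(1+i)^(−n) = 52,000 × 0.705961 = 36,709.9955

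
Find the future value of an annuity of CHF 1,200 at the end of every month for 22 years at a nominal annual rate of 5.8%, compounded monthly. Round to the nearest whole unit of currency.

With 12 periods per year: i = 0.00483333, n = 264.
FV = 1200 × [(1+0.00483333)^264 − 1] / 0.00483333 = 1200 × 531.990561 = 638,388.6727

CHF 638,389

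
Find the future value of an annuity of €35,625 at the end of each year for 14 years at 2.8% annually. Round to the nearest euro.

€600,518

FV = PMT · [(1+i)^n − 1] / i = 35625 · 16.856634 = 600,517.5817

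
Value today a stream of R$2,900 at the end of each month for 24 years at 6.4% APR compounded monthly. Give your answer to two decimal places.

i = 0.064/12 = 0.00533333 per month; n = 24·12 = 288.
Annuity factor a(288|0.00533333) = 146.977380; PV = 2900 × 146.977380 = 426,234.4016

R$426,234.40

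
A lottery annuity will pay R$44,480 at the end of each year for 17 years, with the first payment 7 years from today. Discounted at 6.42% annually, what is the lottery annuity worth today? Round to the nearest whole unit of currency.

PV at t=6 (ordinary 17-year annuity): 44480 × a(17|0.0642) = 44480 × 10.167914 = 452,268.7938
PV₀ = 452,268.7938 / (1+0.0642)^6 = 452,268.7938 / 1.452578 = 311,355.8968

R$311,356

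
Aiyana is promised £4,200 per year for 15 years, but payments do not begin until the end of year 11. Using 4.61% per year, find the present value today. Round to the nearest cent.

PV at t=10 (ordinary 15-year annuity): 4200 × a(15|0.0461) = 4200 × 10.658785 = 44,766.8984
Discount back 10 years: 44,766.8984 × (1+0.0461)^(−10) = 44,766.8984 × 0.637189 = 28,524.9561

£28,524.96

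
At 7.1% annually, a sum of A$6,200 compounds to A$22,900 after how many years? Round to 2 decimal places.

19.05 years

(1+i)^n = 22900/6200 = 3.69355, so n = ln 3.69355 / ln 1.071 = 19.0485 years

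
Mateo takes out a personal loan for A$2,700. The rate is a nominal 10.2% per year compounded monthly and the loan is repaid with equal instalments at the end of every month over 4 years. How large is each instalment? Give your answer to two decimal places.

i = 0.102/12 = 0.0085 per month; n = 4·12 = 48.
PMT = 2700 / ( [1 − (1+0.0085)^(−48)] / 0.0085 ) = 2700 / 39.279241 = 68.7386

A$68.74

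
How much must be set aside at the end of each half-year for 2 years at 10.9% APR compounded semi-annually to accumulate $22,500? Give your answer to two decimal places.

$5,185.48

i = 0.109/2 = 0.0545 per half-year; n = 2·2 = 4.
PMT = 22500 / ( [(1+0.0545)^4 − 1] / 0.0545 ) = 22500 / 4.339043 = 5,185.4754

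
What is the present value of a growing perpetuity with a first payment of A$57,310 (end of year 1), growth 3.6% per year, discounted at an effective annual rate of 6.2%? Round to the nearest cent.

A$2,204,230.77

PV = D₁/(r − g) = 57310/(0.062 − 0.036) = 2,204,230.7692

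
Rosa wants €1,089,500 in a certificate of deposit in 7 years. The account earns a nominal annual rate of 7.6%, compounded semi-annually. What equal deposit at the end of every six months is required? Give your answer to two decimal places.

With 2 periods per year: i = 0.038, n = 14.
PMT = 1.0895e+06 / ( [(1+0.038)^14 − 1] / 0.038 ) = 1.0895e+06 / 18.042966 = 60,383.6422

€60,383.64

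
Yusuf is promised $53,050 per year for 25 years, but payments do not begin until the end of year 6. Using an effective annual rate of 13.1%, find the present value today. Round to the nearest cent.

$208,745.33

Value one period before first payment (t=5): 53050 × [1 − (1+0.131)^(−25)] / 0.131 = 53050 × 7.281895 = 386,304.5246
PV₀ = 386,304.5246 / (1+0.131)^5 = 386,304.5246 / 1.850602 = 208,745.3309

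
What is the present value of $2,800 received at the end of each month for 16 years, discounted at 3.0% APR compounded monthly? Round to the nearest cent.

$426,547.35

Periodic rate i = 0.03/12 = 0.0025; n = 16 × 12 = 192 periods.
Annuity factor a(192|0.0025) = 152.338338; PV = 2800 × 152.338338 = 426,547.3461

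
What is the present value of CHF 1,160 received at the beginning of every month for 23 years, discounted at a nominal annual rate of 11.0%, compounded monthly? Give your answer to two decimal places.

CHF 117,414.64

i = 0.11/12 = 0.00916667 per month; n = 23·12 = 276.
PV = 1160 × [1 − (1+0.00916667)^(−276)] / 0.00916667 × (1+i) = 1160 × 101.219515 = 117,414.6377
(annuity-due: payments at period start, so ×(1+i).)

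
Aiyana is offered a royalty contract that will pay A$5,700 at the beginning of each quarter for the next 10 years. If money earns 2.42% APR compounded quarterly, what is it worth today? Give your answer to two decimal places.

A$203,191.50

Periodic rate i = 0.0242/4 = 0.00605; n = 10 × 4 = 40 periods.
Annuity factor a(40|0.00605) × (1+i) = 35.647631; PV = 5700 × 35.647631 = 203,191.4959
(Beginning-of-period payments → annuity-due factor ×(1+i).)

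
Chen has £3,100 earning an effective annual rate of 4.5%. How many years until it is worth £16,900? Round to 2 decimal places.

38.53 years

n = ln(16900/3100) / ln(1+0.045) = ln(5.45161) / 0.044017 = 38.5287 years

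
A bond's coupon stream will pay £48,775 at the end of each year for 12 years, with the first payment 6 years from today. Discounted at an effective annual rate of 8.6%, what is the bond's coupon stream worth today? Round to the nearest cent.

£235,942.27

Value one period before first payment (t=5): 48775 × [1 − (1+0.086)^(−12)] / 0.086 = 48775 × 7.307311 = 356,414.0994
Discount back 5 years: 356,414.0994 × (1+0.086)^(−5) = 356,414.0994 × 0.661989 = 235,942.2680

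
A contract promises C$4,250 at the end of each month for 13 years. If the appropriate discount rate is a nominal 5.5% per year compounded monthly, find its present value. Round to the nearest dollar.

C$472,917

Periodic rate i = 0.055/12 = 0.00458333; n = 13 × 12 = 156 periods.
Annuity factor a(156|0.00458333) = 111.274498; PV = 4250 × 111.274498 = 472,916.6151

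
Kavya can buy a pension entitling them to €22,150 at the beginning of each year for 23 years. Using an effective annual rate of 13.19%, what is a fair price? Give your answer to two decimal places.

PV = PMT · [1 − (1+i)^(−n)] / i × (1+i) = 22150 · 8.084934 = 179,081.2903
(Beginning-of-period payments → annuity-due factor ×(1+i).)

€179,081.29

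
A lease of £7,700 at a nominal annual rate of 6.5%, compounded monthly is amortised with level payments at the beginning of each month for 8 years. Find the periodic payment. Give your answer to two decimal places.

£102.52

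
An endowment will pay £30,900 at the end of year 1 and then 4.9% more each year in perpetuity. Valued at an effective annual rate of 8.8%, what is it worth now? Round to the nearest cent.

£792,307.69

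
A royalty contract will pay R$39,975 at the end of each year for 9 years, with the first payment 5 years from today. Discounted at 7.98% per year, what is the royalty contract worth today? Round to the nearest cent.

R$183,840.07

PV at t=4 (ordinary 9-year annuity): 39975 × a(9|0.0798) = 39975 × 6.252087 = 249,927.1625
PV₀ = 249,927.1625 / (1+0.0798)^4 = 249,927.1625 / 1.359481 = 183,840.0655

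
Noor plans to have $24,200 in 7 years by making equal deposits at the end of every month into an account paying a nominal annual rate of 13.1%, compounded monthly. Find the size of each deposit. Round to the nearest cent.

With 12 periods per year: i = 0.0109167, n = 84.
PMT = 24200 / ( [(1+0.0109167)^84 − 1] / 0.0109167 ) = 24200 / 136.431107 = 177.3789

$177.38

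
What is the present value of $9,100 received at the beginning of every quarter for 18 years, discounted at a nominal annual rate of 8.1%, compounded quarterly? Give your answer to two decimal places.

i = 0.081/4 = 0.02025 per quarter; n = 18·4 = 72.
PV = 9100 × [1 − (1+0.02025)^(−72)] / 0.02025 × (1+i) = 9100 × 38.486574 = 350,227.8268
(annuity-due: payments at period start, so ×(1+i).)

$350,227.83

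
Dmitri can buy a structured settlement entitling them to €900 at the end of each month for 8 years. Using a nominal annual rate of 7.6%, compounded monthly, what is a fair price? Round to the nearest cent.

Periodic rate i = 0.076/12 = 0.00633333; n = 8 × 12 = 96 periods.
PV = 900 × [1 − (1+0.00633333)^(−96)] / 0.00633333 = 900 × 71.765766 = 64,589.1896

€64,589.19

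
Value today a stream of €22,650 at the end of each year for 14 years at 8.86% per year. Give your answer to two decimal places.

Annuity factor a(14|0.0886) = 7.847860; PV = 22650 × 7.847860 = 177,754.0294

€177,754.03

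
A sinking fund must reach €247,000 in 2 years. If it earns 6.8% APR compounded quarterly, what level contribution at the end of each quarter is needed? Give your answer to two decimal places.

Periodic rate i = 0.068/4 = 0.017; n = 2 × 4 = 8 periods.
PMT = 247000 / ( [(1+0.017)^8 − 1] / 0.017 ) = 247000 / 8.492533 = 29,084.3746

€29,084.37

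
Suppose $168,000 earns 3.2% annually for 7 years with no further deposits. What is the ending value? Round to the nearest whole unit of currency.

$209,444

FV = 168,000 × (1 + 0.032)^7 = 209,443.6331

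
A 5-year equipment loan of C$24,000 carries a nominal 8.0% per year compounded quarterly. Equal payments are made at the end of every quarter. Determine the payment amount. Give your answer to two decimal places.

i = 0.08/4 = 0.02 per quarter; n = 5·4 = 20.
Annuity-PV factor = 16.351433; PMT = 24000 / 16.351433 = 1,467.7612

C$1,467.76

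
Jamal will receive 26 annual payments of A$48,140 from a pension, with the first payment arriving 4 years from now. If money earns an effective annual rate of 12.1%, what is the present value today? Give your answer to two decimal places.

PV at t=3 (ordinary 26-year annuity): 48140 × a(26|0.121) = 48140 × 7.840362 = 377,435.0455
PV₀ = 377,435.0455 / (1+0.121)^3 = 377,435.0455 / 1.408695 = 267,932.4929

A$267,932.49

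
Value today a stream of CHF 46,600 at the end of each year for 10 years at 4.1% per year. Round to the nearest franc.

Annuity factor a(10|0.041) = 8.070669; PV = 46600 × 8.070669 = 376,093.1645

CHF 376,093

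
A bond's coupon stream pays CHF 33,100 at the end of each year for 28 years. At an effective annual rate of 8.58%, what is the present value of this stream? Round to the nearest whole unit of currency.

CHF 347,291

PV = PMT · [1 − (1+i)^(−n)] / i = 33100 · 10.492179 = 347,291.1207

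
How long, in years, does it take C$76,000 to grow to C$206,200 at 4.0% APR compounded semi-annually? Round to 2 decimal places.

Periodic rate i = 0.04/2 = 0.02.
(1+i)^n = 206200/76000 = 2.71316, so n = ln 2.71316 / ln 1.02 = 50.4031 half-years
= 50.4031/2 years

25.20 years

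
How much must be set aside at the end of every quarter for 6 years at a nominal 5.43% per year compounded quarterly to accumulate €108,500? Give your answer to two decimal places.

€3,854.66

With 4 periods per year: i = 0.013575, n = 24.
FV-annuity factor = 28.147774; PMT = 108500 / 28.147774 = 3,854.6565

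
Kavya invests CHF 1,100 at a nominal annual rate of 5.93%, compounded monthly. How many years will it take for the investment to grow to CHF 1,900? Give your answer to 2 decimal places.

Periodic rate i = 0.0593/12 = 0.00494167.
(1+i)^n = 1900/1100 = 1.72727, so n = ln 1.72727 / ln 1.00494 = 110.8721 months
= 110.8721/12 years

9.24 years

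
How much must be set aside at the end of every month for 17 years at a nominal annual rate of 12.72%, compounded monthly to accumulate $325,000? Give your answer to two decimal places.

$453.67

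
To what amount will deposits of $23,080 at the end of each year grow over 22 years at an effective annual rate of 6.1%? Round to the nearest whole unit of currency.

Accumulation factor s(22|0.061) = 43.919235; FV = 23080 × 43.919235 = 1,013,655.9474

$1,013,656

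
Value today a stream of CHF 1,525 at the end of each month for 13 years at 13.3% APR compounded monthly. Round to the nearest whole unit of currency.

CHF 112,943

i = 0.133/12 = 0.0110833 per month; n = 13·12 = 156.
Annuity factor a(156|0.0110833) = 74.060956; PV = 1525 × 74.060956 = 112,942.9586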